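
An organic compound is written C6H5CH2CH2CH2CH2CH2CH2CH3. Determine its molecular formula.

Atom tally by fragment:
  C6H5CH2 → C:7 H:7
  CH2 → C:1 H:2
  CH2 → C:1 H:2
  CH2 → C:1 H:2
  CH2 → C:1 H:2
  CH2 → C:1 H:2
  CH3 → C:1 H:3
Element totals:
  C: 13
  H: 20

C13H20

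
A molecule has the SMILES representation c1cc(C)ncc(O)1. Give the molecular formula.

C6H7NO

Atom tally by fragment:
  pyridine ring core → C:5 H:5 N:1
  (− 2 ring H displaced by substituents)
  + CH3 → C:1 H:3
  + OH → O:1 H:1
Element totals:
  C: 6
  H: 7
  N: 1
  O: 1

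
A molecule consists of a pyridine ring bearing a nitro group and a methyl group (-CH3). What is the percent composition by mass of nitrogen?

Atom tally by fragment:
  pyridine ring core → C:5 H:5 N:1
  (− 2 ring H displaced by substituents)
  + NO2 → N:1 O:2
  + CH3 → C:1 H:3
Element totals:
  C: 6
  H: 6
  N: 2
  O: 2
Molecular formula: C6H6N2O2.
Molar mass = 138.126 g/mol.
Mass from N: 2 × 14.007 = 28.014 g/mol.
%N = 28.014 / 138.126 × 100 = 20.28%.

20.28%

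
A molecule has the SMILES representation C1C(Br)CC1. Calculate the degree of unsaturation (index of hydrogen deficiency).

Atom tally by fragment:
  cyclobutane ring core → C:4 H:8
  (− 1 ring H displaced by substituents)
  + Br → Br:1
Element totals:
  C: 4
  H: 7
  Br: 1
Molecular formula: C4H7Br.
DoU = (2C + 2 + N − H − X) / 2 = (2·4 + 2 + 0 − 7 − 1) / 2 = 1.

1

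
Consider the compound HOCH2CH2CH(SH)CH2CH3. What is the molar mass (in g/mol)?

120.21 g/mol

Atom tally by fragment:
  HOCH2CH2 → C:2 H:5 O:1
  CH(SH) → C:1 H:2 S:1
  CH2 → C:1 H:2
  CH3 → C:1 H:3
Element totals:
  C: 5
  H: 12
  O: 1
  S: 1
Molecular formula: C5H12OS.
  M = 5(12.011) + 12(1.008) + 15.999 + 32.06
    = 60.055 + 12.096 + 15.999 + 32.060 = 120.210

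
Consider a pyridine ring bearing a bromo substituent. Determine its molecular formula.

Atom tally by fragment:
  pyridine ring core → C:5 H:5 N:1
  (− 1 ring H displaced by substituents)
  + Br → Br:1
Element totals:
  C: 5
  H: 4
  Br: 1
  N: 1

C5H4BrN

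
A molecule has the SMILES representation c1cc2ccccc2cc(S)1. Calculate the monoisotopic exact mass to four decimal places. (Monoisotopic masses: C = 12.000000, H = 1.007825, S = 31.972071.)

160.0347

Atom tally by fragment:
  naphthalene ring system core → C:10 H:8
  (− 1 ring H displaced by substituents)
  + SH → S:1 H:1
Element totals:
  C: 10
  H: 8
  S: 1
Molecular formula: C10H8S.
  M = 10(12.0) + 8(1.007825) + 31.972071
    = 120.000000 + 8.062600 + 31.972071 = 160.034671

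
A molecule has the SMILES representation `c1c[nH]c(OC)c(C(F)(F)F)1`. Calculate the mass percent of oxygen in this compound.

9.69%

Atom tally by fragment:
  pyrrole ring core → C:4 H:5 N:1
  (− 2 ring H displaced by substituents)
  + OCH3 → C:1 H:3 O:1
  + CF3 → C:1 F:3
Element totals:
  C: 6
  H: 6
  F: 3
  N: 1
  O: 1
Molecular formula: C6H6F3NO.
Molar mass = 165.114 g/mol.
Mass from O: 1 × 15.999 = 15.999 g/mol.
%O = 15.999 / 165.114 × 100 = 9.69%.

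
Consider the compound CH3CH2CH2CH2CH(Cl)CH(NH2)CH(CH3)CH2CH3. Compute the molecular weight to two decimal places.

Element totals:
  C: 10
  H: 22
  Cl: 1
  N: 1
Molecular formula: C10H22ClN.
  M = 10(12.011) + 22(1.008) + 35.45 + 14.007
    = 120.110 + 22.176 + 35.450 + 14.007 = 191.743

191.74 g/mol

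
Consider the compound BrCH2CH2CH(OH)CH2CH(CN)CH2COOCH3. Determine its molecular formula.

C9H14BrNO3

Atom tally by fragment:
  BrCH2 → C:1 H:2 Br:1
  CH2 → C:1 H:2
  CH(OH) → C:1 H:2 O:1
  CH2 → C:1 H:2
  CH(CN) → C:2 H:1 N:1
  CH2COOCH3 → C:3 H:5 O:2
Element totals:
  C: 9
  H: 14
  Br: 1
  N: 1
  O: 3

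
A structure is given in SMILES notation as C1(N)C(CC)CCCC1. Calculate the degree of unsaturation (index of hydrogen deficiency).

1

Atom tally by fragment:
  cyclohexane ring core → C:6 H:12
  (− 2 ring H displaced by substituents)
  + NH2 → N:1 H:2
  + C2H5 → C:2 H:5
Element totals:
  C: 8
  H: 17
  N: 1
Molecular formula: C8H17N.
DoU = (2C + 2 + N − H − X) / 2 = (2·8 + 2 + 1 − 17 − 0) / 2 = 1.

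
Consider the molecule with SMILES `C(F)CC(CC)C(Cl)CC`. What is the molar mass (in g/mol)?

Atom tally by fragment:
  FCH2 → C:1 H:2 F:1
  CH2 → C:1 H:2
  CH(C2H5) → C:3 H:6
  CH(Cl) → C:1 H:1 Cl:1
  CH2 → C:1 H:2
  CH3 → C:1 H:3
Element totals:
  C: 8
  H: 16
  Cl: 1
  F: 1
Molecular formula: C8H16ClF.
  M = 8(12.011) + 16(1.008) + 35.45 + 18.998
    = 96.088 + 16.128 + 35.450 + 18.998 = 166.664

166.66 g/mol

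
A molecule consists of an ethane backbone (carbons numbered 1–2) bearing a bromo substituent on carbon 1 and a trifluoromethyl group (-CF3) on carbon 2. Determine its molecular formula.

Atom tally by fragment:
  BrCH2 → C:1 H:2 Br:1
  CH2CF3 → C:2 H:2 F:3
Element totals:
  C: 3
  H: 4
  Br: 1
  F: 3

C3H4BrF3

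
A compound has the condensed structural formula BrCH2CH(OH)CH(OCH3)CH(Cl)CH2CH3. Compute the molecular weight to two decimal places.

245.54 g/mol

Atom tally by fragment:
  BrCH2 → C:1 H:2 Br:1
  CH(OH) → C:1 H:2 O:1
  CH(OCH3) → C:2 H:4 O:1
  CH(Cl) → C:1 H:1 Cl:1
  CH2 → C:1 H:2
  CH3 → C:1 H:3
Element totals:
  C: 7
  H: 14
  Br: 1
  Cl: 1
  O: 2
Molecular formula: C7H14BrClO2.
  M = 7(12.011) + 14(1.008) + 79.904 + 35.45 + 2(15.999)
    = 84.077 + 14.112 + 79.904 + 35.450 + 31.998 = 245.541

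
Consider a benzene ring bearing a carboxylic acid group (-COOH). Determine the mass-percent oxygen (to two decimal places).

Atom tally by fragment:
  benzene ring core → C:6 H:6
  (− 1 ring H displaced by substituents)
  + COOH → C:1 H:1 O:2
Element totals:
  C: 7
  H: 6
  O: 2
Molecular formula: C7H6O2.
Molar mass = 122.123 g/mol.
Mass from O: 2 × 15.999 = 31.998 g/mol.
%O = 31.998 / 122.123 × 100 = 26.20%.

26.20%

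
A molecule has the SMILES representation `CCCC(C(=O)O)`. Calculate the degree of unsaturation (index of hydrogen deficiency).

1

Atom tally by fragment:
  CH3 → C:1 H:3
  CH2 → C:1 H:2
  CH2 → C:1 H:2
  CH2COOH → C:2 H:3 O:2
Element totals:
  C: 5
  H: 10
  O: 2
Molecular formula: C5H10O2.
DoU = (2C + 2 + N − H − X) / 2 = (2·5 + 2 + 0 − 10 − 0) / 2 = 1.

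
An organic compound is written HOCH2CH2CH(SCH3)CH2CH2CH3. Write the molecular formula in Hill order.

C7H16OS

Atom tally by fragment:
  HOCH2 → C:1 H:3 O:1
  CH2 → C:1 H:2
  CH(SCH3) → C:2 H:4 S:1
  CH2 → C:1 H:2
  CH2 → C:1 H:2
  CH3 → C:1 H:3
Element totals:
  C: 7
  H: 16
  O: 1
  S: 1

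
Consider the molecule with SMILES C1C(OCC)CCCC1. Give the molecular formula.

Atom tally by fragment:
  cyclohexane ring core → C:6 H:12
  (− 1 ring H displaced by substituents)
  + OC2H5 → C:2 H:5 O:1
Element totals:
  C: 8
  H: 16
  O: 1

C8H16O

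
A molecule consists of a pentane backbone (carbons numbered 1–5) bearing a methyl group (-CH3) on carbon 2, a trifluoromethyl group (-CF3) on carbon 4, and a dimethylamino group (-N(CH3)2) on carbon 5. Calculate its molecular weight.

197.24 g/mol

Atom tally by fragment:
  CH3 → C:1 H:3
  CH(CH3) → C:2 H:4
  CH2 → C:1 H:2
  CH(CF3) → C:2 H:1 F:3
  CH2N(CH3)2 → C:3 H:8 N:1
Element totals:
  C: 9
  H: 18
  F: 3
  N: 1
Molecular formula: C9H18F3N.
  M = 9(12.011) + 18(1.008) + 3(18.998) + 14.007
    = 108.099 + 18.144 + 56.994 + 14.007 = 197.244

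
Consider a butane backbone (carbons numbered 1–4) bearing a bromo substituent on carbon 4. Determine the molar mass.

Atom tally by fragment:
  CH3 → C:1 H:3
  CH2 → C:1 H:2
  CH2 → C:1 H:2
  CH2Br → C:1 H:2 Br:1
Element totals:
  C: 4
  H: 9
  Br: 1
Molecular formula: C4H9Br.
  M = 4(12.011) + 9(1.008) + 79.904
    = 48.044 + 9.072 + 79.904 = 137.020

137.02 g/mol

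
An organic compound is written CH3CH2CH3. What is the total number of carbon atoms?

Atom tally by fragment:
  CH3 → C:1 H:3
  CH2 → C:1 H:2
  CH3 → C:1 H:3
Element totals:
  C: 3
  H: 8

3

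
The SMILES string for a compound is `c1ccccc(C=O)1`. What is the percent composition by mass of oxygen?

15.08%

Atom tally by fragment:
  benzene ring core → C:6 H:6
  (− 1 ring H displaced by substituents)
  + CHO → C:1 H:1 O:1
Element totals:
  C: 7
  H: 6
  O: 1
Molecular formula: C7H6O.
Molar mass = 106.124 g/mol.
Mass from O: 1 × 15.999 = 15.999 g/mol.
%O = 15.999 / 106.124 × 100 = 15.08%.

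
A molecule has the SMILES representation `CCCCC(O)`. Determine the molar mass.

88.15 g/mol

Atom tally by fragment:
  CH3 → C:1 H:3
  CH2 → C:1 H:2
  CH2 → C:1 H:2
  CH2 → C:1 H:2
  CH2OH → C:1 H:3 O:1
Element totals:
  C: 5
  H: 12
  O: 1
Molecular formula: C5H12O.
  M = 5(12.011) + 12(1.008) + 15.999
    = 60.055 + 12.096 + 15.999 = 88.150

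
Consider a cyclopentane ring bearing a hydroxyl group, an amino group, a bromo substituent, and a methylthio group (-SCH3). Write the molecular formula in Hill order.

Atom tally by fragment:
  cyclopentane ring core → C:5 H:10
  (− 4 ring H displaced by substituents)
  + OH → O:1 H:1
  + NH2 → N:1 H:2
  + Br → Br:1
  + SCH3 → C:1 H:3 S:1
Element totals:
  C: 6
  H: 12
  Br: 1
  N: 1
  O: 1
  S: 1

C6H12BrNOS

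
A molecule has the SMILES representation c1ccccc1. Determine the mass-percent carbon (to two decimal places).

92.26%

Atom tally by fragment:
  benzene ring core → C:6 H:6
Element totals:
  C: 6
  H: 6
Molecular formula: C6H6.
Molar mass = 78.114 g/mol.
Mass from C: 6 × 12.011 = 72.066 g/mol.
%C = 72.066 / 78.114 × 100 = 92.26%.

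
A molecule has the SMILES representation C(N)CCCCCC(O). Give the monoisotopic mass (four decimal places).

131.1310

Atom tally by fragment:
  H2NCH2 → C:1 H:4 N:1
  CH2 → C:1 H:2
  CH2 → C:1 H:2
  CH2 → C:1 H:2
  CH2 → C:1 H:2
  CH2 → C:1 H:2
  CH2OH → C:1 H:3 O:1
Element totals:
  C: 7
  H: 17
  N: 1
  O: 1
Molecular formula: C7H17NO.
  M = 7(12.0) + 17(1.007825) + 14.003074 + 15.994915
    = 84.000000 + 17.133025 + 14.003074 + 15.994915 = 131.131014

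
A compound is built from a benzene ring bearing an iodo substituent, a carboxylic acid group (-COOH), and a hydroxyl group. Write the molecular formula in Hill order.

C7H5IO3

Atom tally by fragment:
  benzene ring core → C:6 H:6
  (− 3 ring H displaced by substituents)
  + I → I:1
  + COOH → C:1 H:1 O:2
  + OH → O:1 H:1
Element totals:
  C: 7
  H: 5
  I: 1
  O: 3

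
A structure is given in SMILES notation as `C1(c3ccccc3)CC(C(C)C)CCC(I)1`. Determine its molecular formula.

C15H21I

Atom tally by fragment:
  cyclohexane ring core → C:6 H:12
  (− 3 ring H displaced by substituents)
  + C6H5 → C:6 H:5
  + CH(CH3)2 → C:3 H:7
  + I → I:1
Element totals:
  C: 15
  H: 21
  I: 1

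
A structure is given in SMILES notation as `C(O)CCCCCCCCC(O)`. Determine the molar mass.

Atom tally by fragment:
  HOCH2 → C:1 H:3 O:1
  CH2 → C:1 H:2
  CH2 → C:1 H:2
  CH2 → C:1 H:2
  CH2 → C:1 H:2
  CH2 → C:1 H:2
  CH2 → C:1 H:2
  CH2 → C:1 H:2
  CH2 → C:1 H:2
  CH2OH → C:1 H:3 O:1
Element totals:
  C: 10
  H: 22
  O: 2
Molecular formula: C10H22O2.
  M = 10(12.011) + 22(1.008) + 2(15.999)
    = 120.110 + 22.176 + 31.998 = 174.284

174.28 g/mol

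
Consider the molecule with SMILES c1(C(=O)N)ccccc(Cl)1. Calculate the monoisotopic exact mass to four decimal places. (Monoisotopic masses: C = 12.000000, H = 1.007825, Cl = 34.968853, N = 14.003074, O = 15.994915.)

Atom tally by fragment:
  benzene ring core → C:6 H:6
  (− 2 ring H displaced by substituents)
  + CONH2 → C:1 H:2 O:1 N:1
  + Cl → Cl:1
Element totals:
  C: 7
  H: 6
  Cl: 1
  N: 1
  O: 1
Molecular formula: C7H6ClNO.
  M = 7(12.0) + 6(1.007825) + 34.968853 + 14.003074 + 15.994915
    = 84.000000 + 6.046950 + 34.968853 + 14.003074 + 15.994915 = 155.013792

155.0138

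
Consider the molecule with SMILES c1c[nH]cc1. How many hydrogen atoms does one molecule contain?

5

Atom tally by fragment:
  pyrrole ring core → C:4 H:5 N:1
Element totals:
  C: 4
  H: 5
  N: 1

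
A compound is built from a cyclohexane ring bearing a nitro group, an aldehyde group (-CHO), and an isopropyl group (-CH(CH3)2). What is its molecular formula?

Atom tally by fragment:
  cyclohexane ring core → C:6 H:12
  (− 3 ring H displaced by substituents)
  + NO2 → N:1 O:2
  + CHO → C:1 H:1 O:1
  + CH(CH3)2 → C:3 H:7
Element totals:
  C: 10
  H: 17
  N: 1
  O: 3

C10H17NO3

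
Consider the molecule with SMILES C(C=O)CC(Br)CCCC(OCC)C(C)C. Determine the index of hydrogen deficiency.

Atom tally by fragment:
  OHCCH2 → C:2 H:3 O:1
  CH2 → C:1 H:2
  CH(Br) → C:1 H:1 Br:1
  CH2 → C:1 H:2
  CH2 → C:1 H:2
  CH2 → C:1 H:2
  CH(OC2H5) → C:3 H:6 O:1
  CH(CH3) → C:2 H:4
  CH3 → C:1 H:3
Element totals:
  C: 13
  H: 25
  Br: 1
  O: 2
Molecular formula: C13H25BrO2.
DoU = (2C + 2 + N − H − X) / 2 = (2·13 + 2 + 0 − 25 − 1) / 2 = 1.

1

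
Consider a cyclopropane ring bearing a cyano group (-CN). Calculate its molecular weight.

Atom tally by fragment:
  cyclopropane ring core → C:3 H:6
  (− 1 ring H displaced by substituents)
  + CN → C:1 N:1
Element totals:
  C: 4
  H: 5
  N: 1
Molecular formula: C4H5N.
  M = 4(12.011) + 5(1.008) + 14.007
    = 48.044 + 5.040 + 14.007 = 67.091

67.09 g/mol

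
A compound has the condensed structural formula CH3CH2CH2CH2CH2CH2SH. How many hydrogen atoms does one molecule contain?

14

Element totals:
  C: 6
  H: 14
  S: 1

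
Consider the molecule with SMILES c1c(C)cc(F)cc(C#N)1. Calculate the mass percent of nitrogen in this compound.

Atom tally by fragment:
  benzene ring core → C:6 H:6
  (− 3 ring H displaced by substituents)
  + CH3 → C:1 H:3
  + F → F:1
  + CN → C:1 N:1
Element totals:
  C: 8
  H: 6
  F: 1
  N: 1
Molecular formula: C8H6FN.
Molar mass = 135.141 g/mol.
Mass from N: 1 × 14.007 = 14.007 g/mol.
%N = 14.007 / 135.141 × 100 = 10.36%.

10.36%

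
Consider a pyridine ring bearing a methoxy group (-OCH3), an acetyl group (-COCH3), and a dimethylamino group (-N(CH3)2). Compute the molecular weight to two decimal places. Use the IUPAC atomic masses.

194.23 g/mol

Atom tally by fragment:
  pyridine ring core → C:5 H:5 N:1
  (− 3 ring H displaced by substituents)
  + OCH3 → C:1 H:3 O:1
  + COCH3 → C:2 H:3 O:1
  + N(CH3)2 → N:1 C:2 H:6
Element totals:
  C: 10
  H: 14
  N: 2
  O: 2
Molecular formula: C10H14N2O2.
  M = 10(12.011) + 14(1.008) + 2(14.007) + 2(15.999)
    = 120.110 + 14.112 + 28.014 + 31.998 = 194.234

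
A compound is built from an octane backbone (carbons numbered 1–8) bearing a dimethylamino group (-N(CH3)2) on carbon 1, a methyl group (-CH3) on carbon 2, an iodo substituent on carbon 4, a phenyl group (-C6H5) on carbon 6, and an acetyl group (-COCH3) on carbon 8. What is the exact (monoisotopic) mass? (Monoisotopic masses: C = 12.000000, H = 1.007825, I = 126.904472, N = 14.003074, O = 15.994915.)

Atom tally by fragment:
  (CH3)2NCH2 → C:3 H:8 N:1
  CH(CH3) → C:2 H:4
  CH2 → C:1 H:2
  CH(I) → C:1 H:1 I:1
  CH2 → C:1 H:2
  CH(C6H5) → C:7 H:6
  CH2 → C:1 H:2
  CH2COCH3 → C:3 H:5 O:1
Element totals:
  C: 19
  H: 30
  I: 1
  N: 1
  O: 1
Molecular formula: C19H30INO.
  M = 19(12.0) + 30(1.007825) + 126.904472 + 14.003074 + 15.994915
    = 228.000000 + 30.234750 + 126.904472 + 14.003074 + 15.994915 = 415.137211

415.1372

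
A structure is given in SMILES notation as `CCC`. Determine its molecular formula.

C3H8

Atom tally by fragment:
  CH3 → C:1 H:3
  CH2 → C:1 H:2
  CH3 → C:1 H:3
Element totals:
  C: 3
  H: 8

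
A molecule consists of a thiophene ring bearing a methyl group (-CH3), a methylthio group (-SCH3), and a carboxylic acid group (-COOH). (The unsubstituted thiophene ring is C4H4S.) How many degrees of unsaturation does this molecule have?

Atom tally by fragment:
  thiophene ring core → C:4 H:4 S:1
  (− 3 ring H displaced by substituents)
  + CH3 → C:1 H:3
  + SCH3 → C:1 H:3 S:1
  + COOH → C:1 H:1 O:2
Element totals:
  C: 7
  H: 8
  O: 2
  S: 2
Molecular formula: C7H8O2S2.
DoU = (2C + 2 + N − H − X) / 2 = (2·7 + 2 + 0 − 8 − 0) / 2 = 4.

4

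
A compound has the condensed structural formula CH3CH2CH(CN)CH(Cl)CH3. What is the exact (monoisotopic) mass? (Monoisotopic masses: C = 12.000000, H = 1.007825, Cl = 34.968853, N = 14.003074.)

131.0502

Atom tally by fragment:
  CH3 → C:1 H:3
  CH2 → C:1 H:2
  CH(CN) → C:2 H:1 N:1
  CH(Cl) → C:1 H:1 Cl:1
  CH3 → C:1 H:3
Element totals:
  C: 6
  H: 10
  Cl: 1
  N: 1
Molecular formula: C6H10ClN.
  M = 6(12.0) + 10(1.007825) + 34.968853 + 14.003074
    = 72.000000 + 10.078250 + 34.968853 + 14.003074 = 131.050177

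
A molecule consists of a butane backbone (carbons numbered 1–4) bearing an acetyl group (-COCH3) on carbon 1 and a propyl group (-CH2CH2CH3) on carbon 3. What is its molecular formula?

C9H18O

Atom tally by fragment:
  CH3COCH2 → C:3 H:5 O:1
  CH2 → C:1 H:2
  CH(CH2CH2CH3) → C:4 H:8
  CH3 → C:1 H:3
Element totals:
  C: 9
  H: 18
  O: 1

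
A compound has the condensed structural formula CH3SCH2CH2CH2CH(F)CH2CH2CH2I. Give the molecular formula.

C8H16FIS

Atom tally by fragment:
  CH3SCH2 → C:2 H:5 S:1
  CH2 → C:1 H:2
  CH2 → C:1 H:2
  CH(F) → C:1 H:1 F:1
  CH2 → C:1 H:2
  CH2 → C:1 H:2
  CH2I → C:1 H:2 I:1
Element totals:
  C: 8
  H: 16
  F: 1
  I: 1
  S: 1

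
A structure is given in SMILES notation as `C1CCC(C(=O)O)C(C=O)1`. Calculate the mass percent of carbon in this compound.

Atom tally by fragment:
  cyclopentane ring core → C:5 H:10
  (− 2 ring H displaced by substituents)
  + COOH → C:1 H:1 O:2
  + CHO → C:1 H:1 O:1
Element totals:
  C: 7
  H: 10
  O: 3
Molecular formula: C7H10O3.
Molar mass = 142.154 g/mol.
Mass from C: 7 × 12.011 = 84.077 g/mol.
%C = 84.077 / 142.154 × 100 = 59.15%.

59.15%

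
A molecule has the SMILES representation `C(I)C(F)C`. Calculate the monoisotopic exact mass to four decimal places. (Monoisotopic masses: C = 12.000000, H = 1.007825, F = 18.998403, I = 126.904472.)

187.9498

Atom tally by fragment:
  ICH2 → C:1 H:2 I:1
  CH(F) → C:1 H:1 F:1
  CH3 → C:1 H:3
Element totals:
  C: 3
  H: 6
  F: 1
  I: 1
Molecular formula: C3H6FI.
  M = 3(12.0) + 6(1.007825) + 18.998403 + 126.904472
    = 36.000000 + 6.046950 + 18.998403 + 126.904472 = 187.949825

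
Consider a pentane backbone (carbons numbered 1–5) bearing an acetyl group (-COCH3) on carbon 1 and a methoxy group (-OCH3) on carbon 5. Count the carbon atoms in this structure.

8

Atom tally by fragment:
  CH3COCH2 → C:3 H:5 O:1
  CH2 → C:1 H:2
  CH2 → C:1 H:2
  CH2 → C:1 H:2
  CH2OCH3 → C:2 H:5 O:1
Element totals:
  C: 8
  H: 16
  O: 2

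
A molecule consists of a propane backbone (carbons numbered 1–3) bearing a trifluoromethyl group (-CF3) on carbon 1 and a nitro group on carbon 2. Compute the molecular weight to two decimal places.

Atom tally by fragment:
  F3CCH2 → C:2 H:2 F:3
  CH(NO2) → C:1 H:1 N:1 O:2
  CH3 → C:1 H:3
Element totals:
  C: 4
  H: 6
  F: 3
  N: 1
  O: 2
Molecular formula: C4H6F3NO2.
  M = 4(12.011) + 6(1.008) + 3(18.998) + 14.007 + 2(15.999)
    = 48.044 + 6.048 + 56.994 + 14.007 + 31.998 = 157.091

157.09 g/mol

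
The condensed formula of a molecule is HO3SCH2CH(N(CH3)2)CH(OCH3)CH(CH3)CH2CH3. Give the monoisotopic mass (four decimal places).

Atom tally by fragment:
  HO3SCH2 → C:1 H:3 S:1 O:3
  CH(N(CH3)2) → C:3 H:7 N:1
  CH(OCH3) → C:2 H:4 O:1
  CH(CH3) → C:2 H:4
  CH2 → C:1 H:2
  CH3 → C:1 H:3
Element totals:
  C: 10
  H: 23
  N: 1
  O: 4
  S: 1
Molecular formula: C10H23NO4S.
  M = 10(12.0) + 23(1.007825) + 14.003074 + 4(15.994915) + 31.972071
    = 120.000000 + 23.179975 + 14.003074 + 63.979660 + 31.972071 = 253.134780

253.1348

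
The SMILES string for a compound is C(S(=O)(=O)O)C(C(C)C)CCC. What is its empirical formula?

Atom tally by fragment:
  HO3SCH2 → C:1 H:3 S:1 O:3
  CH(CH(CH3)2) → C:4 H:8
  CH2 → C:1 H:2
  CH2 → C:1 H:2
  CH3 → C:1 H:3
Element totals:
  C: 8
  H: 18
  O: 3
  S: 1
Molecular formula: C8H18O3S.
gcd of subscripts (8, 18, 3, 1) = 1, so the empirical formula equals the molecular formula.

C8H18O3S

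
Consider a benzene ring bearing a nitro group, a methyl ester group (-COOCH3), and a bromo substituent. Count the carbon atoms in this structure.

8

Atom tally by fragment:
  benzene ring core → C:6 H:6
  (− 3 ring H displaced by substituents)
  + NO2 → N:1 O:2
  + COOCH3 → C:2 H:3 O:2
  + Br → Br:1
Element totals:
  C: 8
  H: 6
  Br: 1
  N: 1
  O: 4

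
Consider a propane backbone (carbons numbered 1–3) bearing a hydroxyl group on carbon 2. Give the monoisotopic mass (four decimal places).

60.0575

Atom tally by fragment:
  CH3 → C:1 H:3
  CH(OH) → C:1 H:2 O:1
  CH3 → C:1 H:3
Element totals:
  C: 3
  H: 8
  O: 1
Molecular formula: C3H8O.
  M = 3(12.0) + 8(1.007825) + 15.994915
    = 36.000000 + 8.062600 + 15.994915 = 60.057515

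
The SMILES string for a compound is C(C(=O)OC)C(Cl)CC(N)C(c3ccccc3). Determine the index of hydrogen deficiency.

5

Atom tally by fragment:
  CH3OOCCH2 → C:3 H:5 O:2
  CH(Cl) → C:1 H:1 Cl:1
  CH2 → C:1 H:2
  CH(NH2) → C:1 H:3 N:1
  CH2C6H5 → C:7 H:7
Element totals:
  C: 13
  H: 18
  Cl: 1
  N: 1
  O: 2
Molecular formula: C13H18ClNO2.
DoU = (2C + 2 + N − H − X) / 2 = (2·13 + 2 + 1 − 18 − 1) / 2 = 5.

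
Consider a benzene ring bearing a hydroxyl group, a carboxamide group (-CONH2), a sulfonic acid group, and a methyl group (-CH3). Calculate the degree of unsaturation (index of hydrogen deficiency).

Atom tally by fragment:
  benzene ring core → C:6 H:6
  (− 4 ring H displaced by substituents)
  + OH → O:1 H:1
  + CONH2 → C:1 H:2 O:1 N:1
  + SO3H → S:1 O:3 H:1
  + CH3 → C:1 H:3
Element totals:
  C: 8
  H: 9
  N: 1
  O: 5
  S: 1
Molecular formula: C8H9NO5S.
DoU = (2C + 2 + N − H − X) / 2 = (2·8 + 2 + 1 − 9 − 0) / 2 = 5.

5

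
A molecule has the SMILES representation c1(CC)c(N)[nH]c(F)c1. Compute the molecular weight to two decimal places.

Atom tally by fragment:
  pyrrole ring core → C:4 H:5 N:1
  (− 3 ring H displaced by substituents)
  + C2H5 → C:2 H:5
  + NH2 → N:1 H:2
  + F → F:1
Element totals:
  C: 6
  H: 9
  F: 1
  N: 2
Molecular formula: C6H9FN2.
  M = 6(12.011) + 9(1.008) + 18.998 + 2(14.007)
    = 72.066 + 9.072 + 18.998 + 28.014 = 128.150

128.15 g/mol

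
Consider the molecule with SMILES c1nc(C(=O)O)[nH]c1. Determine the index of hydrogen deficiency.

4

Atom tally by fragment:
  imidazole ring core → C:3 H:4 N:2
  (− 1 ring H displaced by substituents)
  + COOH → C:1 H:1 O:2
Element totals:
  C: 4
  H: 4
  N: 2
  O: 2
Molecular formula: C4H4N2O2.
DoU = (2C + 2 + N − H − X) / 2 = (2·4 + 2 + 2 − 4 − 0) / 2 = 4.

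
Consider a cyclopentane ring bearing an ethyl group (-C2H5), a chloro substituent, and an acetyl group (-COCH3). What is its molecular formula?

Atom tally by fragment:
  cyclopentane ring core → C:5 H:10
  (− 3 ring H displaced by substituents)
  + C2H5 → C:2 H:5
  + Cl → Cl:1
  + COCH3 → C:2 H:3 O:1
Element totals:
  C: 9
  H: 15
  Cl: 1
  O: 1

C9H15ClO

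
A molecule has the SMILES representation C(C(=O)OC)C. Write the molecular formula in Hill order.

Atom tally by fragment:
  CH3OOCCH2 → C:3 H:5 O:2
  CH3 → C:1 H:3
Element totals:
  C: 4
  H: 8
  O: 2

C4H8O2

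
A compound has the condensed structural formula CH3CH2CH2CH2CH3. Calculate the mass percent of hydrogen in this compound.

Atom tally by fragment:
  CH3 → C:1 H:3
  CH2 → C:1 H:2
  CH2 → C:1 H:2
  CH2 → C:1 H:2
  CH3 → C:1 H:3
Element totals:
  C: 5
  H: 12
Molecular formula: C5H12.
Molar mass = 72.151 g/mol.
Mass from H: 12 × 1.008 = 12.096 g/mol.
%H = 12.096 / 72.151 × 100 = 16.76%.

16.76%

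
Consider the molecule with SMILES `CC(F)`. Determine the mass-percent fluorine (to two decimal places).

Atom tally by fragment:
  CH3 → C:1 H:3
  CH2F → C:1 H:2 F:1
Element totals:
  C: 2
  H: 5
  F: 1
Molecular formula: C2H5F.
Molar mass = 48.060 g/mol.
Mass from F: 1 × 18.998 = 18.998 g/mol.
%F = 18.998 / 48.060 × 100 = 39.53%.

39.53%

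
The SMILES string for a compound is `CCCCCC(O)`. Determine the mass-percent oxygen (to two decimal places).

15.66%

Atom tally by fragment:
  CH3 → C:1 H:3
  CH2 → C:1 H:2
  CH2 → C:1 H:2
  CH2 → C:1 H:2
  CH2 → C:1 H:2
  CH2OH → C:1 H:3 O:1
Element totals:
  C: 6
  H: 14
  O: 1
Molecular formula: C6H14O.
Molar mass = 102.177 g/mol.
Mass from O: 1 × 15.999 = 15.999 g/mol.
%O = 15.999 / 102.177 × 100 = 15.66%.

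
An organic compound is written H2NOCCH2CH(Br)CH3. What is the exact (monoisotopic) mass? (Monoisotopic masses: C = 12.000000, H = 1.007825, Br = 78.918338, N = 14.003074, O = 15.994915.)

164.9789

Element totals:
  C: 4
  H: 8
  Br: 1
  N: 1
  O: 1
Molecular formula: C4H8BrNO.
  M = 4(12.0) + 8(1.007825) + 78.918338 + 14.003074 + 15.994915
    = 48.000000 + 8.062600 + 78.918338 + 14.003074 + 15.994915 = 164.978927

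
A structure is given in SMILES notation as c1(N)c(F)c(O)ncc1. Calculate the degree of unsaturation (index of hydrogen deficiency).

4

Atom tally by fragment:
  pyridine ring core → C:5 H:5 N:1
  (− 3 ring H displaced by substituents)
  + NH2 → N:1 H:2
  + F → F:1
  + OH → O:1 H:1
Element totals:
  C: 5
  H: 5
  F: 1
  N: 2
  O: 1
Molecular formula: C5H5FN2O.
DoU = (2C + 2 + N − H − X) / 2 = (2·5 + 2 + 2 − 5 − 1) / 2 = 4.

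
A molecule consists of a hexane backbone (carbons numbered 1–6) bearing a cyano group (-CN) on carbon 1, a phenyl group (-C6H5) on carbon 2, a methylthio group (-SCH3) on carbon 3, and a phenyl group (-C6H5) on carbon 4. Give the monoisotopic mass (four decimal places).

309.1551

Atom tally by fragment:
  NCCH2 → C:2 H:2 N:1
  CH(C6H5) → C:7 H:6
  CH(SCH3) → C:2 H:4 S:1
  CH(C6H5) → C:7 H:6
  CH2 → C:1 H:2
  CH3 → C:1 H:3
Element totals:
  C: 20
  H: 23
  N: 1
  S: 1
Molecular formula: C20H23NS.
  M = 20(12.0) + 23(1.007825) + 14.003074 + 31.972071
    = 240.000000 + 23.179975 + 14.003074 + 31.972071 = 309.155120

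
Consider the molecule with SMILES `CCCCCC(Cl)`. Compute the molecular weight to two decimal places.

120.62 g/mol

Atom tally by fragment:
  CH3 → C:1 H:3
  CH2 → C:1 H:2
  CH2 → C:1 H:2
  CH2 → C:1 H:2
  CH2 → C:1 H:2
  CH2Cl → C:1 H:2 Cl:1
Element totals:
  C: 6
  H: 13
  Cl: 1
Molecular formula: C6H13Cl.
  M = 6(12.011) + 13(1.008) + 35.45
    = 72.066 + 13.104 + 35.450 = 120.620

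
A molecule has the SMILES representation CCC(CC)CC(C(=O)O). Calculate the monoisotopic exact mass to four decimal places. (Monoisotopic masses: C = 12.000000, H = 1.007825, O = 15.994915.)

144.1150

Atom tally by fragment:
  CH3 → C:1 H:3
  CH2 → C:1 H:2
  CH(C2H5) → C:3 H:6
  CH2 → C:1 H:2
  CH2COOH → C:2 H:3 O:2
Element totals:
  C: 8
  H: 16
  O: 2
Molecular formula: C8H16O2.
  M = 8(12.0) + 16(1.007825) + 2(15.994915)
    = 96.000000 + 16.125200 + 31.989830 = 144.115030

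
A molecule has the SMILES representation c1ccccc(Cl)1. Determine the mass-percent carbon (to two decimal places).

64.03%

Atom tally by fragment:
  benzene ring core → C:6 H:6
  (− 1 ring H displaced by substituents)
  + Cl → Cl:1
Element totals:
  C: 6
  H: 5
  Cl: 1
Molecular formula: C6H5Cl.
Molar mass = 112.556 g/mol.
Mass from C: 6 × 12.011 = 72.066 g/mol.
%C = 72.066 / 112.556 × 100 = 64.03%.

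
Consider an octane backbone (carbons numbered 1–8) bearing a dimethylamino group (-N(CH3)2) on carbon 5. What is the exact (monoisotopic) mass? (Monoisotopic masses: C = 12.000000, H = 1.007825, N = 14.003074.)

157.1830

Atom tally by fragment:
  CH3 → C:1 H:3
  CH2 → C:1 H:2
  CH2 → C:1 H:2
  CH2 → C:1 H:2
  CH(N(CH3)2) → C:3 H:7 N:1
  CH2 → C:1 H:2
  CH2 → C:1 H:2
  CH3 → C:1 H:3
Element totals:
  C: 10
  H: 23
  N: 1
Molecular formula: C10H23N.
  M = 10(12.0) + 23(1.007825) + 14.003074
    = 120.000000 + 23.179975 + 14.003074 = 157.183049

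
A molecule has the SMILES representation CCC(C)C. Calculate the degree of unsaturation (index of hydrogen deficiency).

Atom tally by fragment:
  CH3 → C:1 H:3
  CH2 → C:1 H:2
  CH(CH3) → C:2 H:4
  CH3 → C:1 H:3
Element totals:
  C: 5
  H: 12
Molecular formula: C5H12.
DoU = (2C + 2 + N − H − X) / 2 = (2·5 + 2 + 0 − 12 − 0) / 2 = 0.

0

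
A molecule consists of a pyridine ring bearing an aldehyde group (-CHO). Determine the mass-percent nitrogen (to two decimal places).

13.08%

Atom tally by fragment:
  pyridine ring core → C:5 H:5 N:1
  (− 1 ring H displaced by substituents)
  + CHO → C:1 H:1 O:1
Element totals:
  C: 6
  H: 5
  N: 1
  O: 1
Molecular formula: C6H5NO.
Molar mass = 107.112 g/mol.
Mass from N: 1 × 14.007 = 14.007 g/mol.
%N = 14.007 / 107.112 × 100 = 13.08%.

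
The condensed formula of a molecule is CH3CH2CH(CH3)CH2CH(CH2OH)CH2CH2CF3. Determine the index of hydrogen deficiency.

0

Element totals:
  C: 10
  H: 19
  F: 3
  O: 1
Molecular formula: C10H19F3O.
DoU = (2C + 2 + N − H − X) / 2 = (2·10 + 2 + 0 − 19 − 3) / 2 = 0.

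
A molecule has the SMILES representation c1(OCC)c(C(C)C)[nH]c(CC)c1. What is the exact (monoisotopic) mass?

Atom tally by fragment:
  pyrrole ring core → C:4 H:5 N:1
  (− 3 ring H displaced by substituents)
  + OC2H5 → C:2 H:5 O:1
  + CH(CH3)2 → C:3 H:7
  + C2H5 → C:2 H:5
Element totals:
  C: 11
  H: 19
  N: 1
  O: 1
Molecular formula: C11H19NO.
  M = 11(12.0) + 19(1.007825) + 14.003074 + 15.994915
    = 132.000000 + 19.148675 + 14.003074 + 15.994915 = 181.146664

181.1467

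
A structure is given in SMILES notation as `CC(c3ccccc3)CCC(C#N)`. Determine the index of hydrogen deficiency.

6

Atom tally by fragment:
  CH3 → C:1 H:3
  CH(C6H5) → C:7 H:6
  CH2 → C:1 H:2
  CH2 → C:1 H:2
  CH2CN → C:2 H:2 N:1
Element totals:
  C: 12
  H: 15
  N: 1
Molecular formula: C12H15N.
DoU = (2C + 2 + N − H − X) / 2 = (2·12 + 2 + 1 − 15 − 0) / 2 = 6.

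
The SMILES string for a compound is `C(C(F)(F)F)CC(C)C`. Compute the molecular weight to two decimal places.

140.15 g/mol

Atom tally by fragment:
  F3CCH2 → C:2 H:2 F:3
  CH2 → C:1 H:2
  CH(CH3) → C:2 H:4
  CH3 → C:1 H:3
Element totals:
  C: 6
  H: 11
  F: 3
Molecular formula: C6H11F3.
  M = 6(12.011) + 11(1.008) + 3(18.998)
    = 72.066 + 11.088 + 56.994 = 140.148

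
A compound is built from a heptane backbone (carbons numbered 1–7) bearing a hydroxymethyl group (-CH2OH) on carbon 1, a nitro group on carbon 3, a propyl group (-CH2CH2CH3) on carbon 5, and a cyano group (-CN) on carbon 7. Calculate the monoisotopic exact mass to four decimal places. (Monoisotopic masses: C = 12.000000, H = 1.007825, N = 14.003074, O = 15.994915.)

242.1630

Atom tally by fragment:
  HOCH2CH2 → C:2 H:5 O:1
  CH2 → C:1 H:2
  CH(NO2) → C:1 H:1 N:1 O:2
  CH2 → C:1 H:2
  CH(CH2CH2CH3) → C:4 H:8
  CH2 → C:1 H:2
  CH2CN → C:2 H:2 N:1
Element totals:
  C: 12
  H: 22
  N: 2
  O: 3
Molecular formula: C12H22N2O3.
  M = 12(12.0) + 22(1.007825) + 2(14.003074) + 3(15.994915)
    = 144.000000 + 22.172150 + 28.006148 + 47.984745 = 242.163043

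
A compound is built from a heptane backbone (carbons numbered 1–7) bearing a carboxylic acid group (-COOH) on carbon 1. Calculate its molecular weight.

144.21 g/mol

Atom tally by fragment:
  HOOCCH2 → C:2 H:3 O:2
  CH2 → C:1 H:2
  CH2 → C:1 H:2
  CH2 → C:1 H:2
  CH2 → C:1 H:2
  CH2 → C:1 H:2
  CH3 → C:1 H:3
Element totals:
  C: 8
  H: 16
  O: 2
Molecular formula: C8H16O2.
  M = 8(12.011) + 16(1.008) + 2(15.999)
    = 96.088 + 16.128 + 31.998 = 144.214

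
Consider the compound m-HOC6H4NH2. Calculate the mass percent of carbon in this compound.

Atom tally by fragment:
  benzene ring core → C:6 H:6
  (− 2 ring H displaced by substituents)
  + OH → O:1 H:1
  + NH2 → N:1 H:2
Element totals:
  C: 6
  H: 7
  N: 1
  O: 1
Molecular formula: C6H7NO.
Molar mass = 109.128 g/mol.
Mass from C: 6 × 12.011 = 72.066 g/mol.
%C = 72.066 / 109.128 × 100 = 66.04%.

66.04%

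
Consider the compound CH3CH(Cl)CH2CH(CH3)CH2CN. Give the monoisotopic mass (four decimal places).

Atom tally by fragment:
  CH3 → C:1 H:3
  CH(Cl) → C:1 H:1 Cl:1
  CH2 → C:1 H:2
  CH(CH3) → C:2 H:4
  CH2CN → C:2 H:2 N:1
Element totals:
  C: 7
  H: 12
  Cl: 1
  N: 1
Molecular formula: C7H12ClN.
  M = 7(12.0) + 12(1.007825) + 34.968853 + 14.003074
    = 84.000000 + 12.093900 + 34.968853 + 14.003074 = 145.065827

145.0658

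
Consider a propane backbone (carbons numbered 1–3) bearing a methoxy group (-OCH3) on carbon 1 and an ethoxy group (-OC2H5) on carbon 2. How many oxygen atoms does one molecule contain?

Atom tally by fragment:
  CH3OCH2 → C:2 H:5 O:1
  CH(OC2H5) → C:3 H:6 O:1
  CH3 → C:1 H:3
Element totals:
  C: 6
  H: 14
  O: 2

2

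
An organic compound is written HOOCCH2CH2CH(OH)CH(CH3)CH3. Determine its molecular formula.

C7H14O3

Atom tally by fragment:
  HOOCCH2 → C:2 H:3 O:2
  CH2 → C:1 H:2
  CH(OH) → C:1 H:2 O:1
  CH(CH3) → C:2 H:4
  CH3 → C:1 H:3
Element totals:
  C: 7
  H: 14
  O: 3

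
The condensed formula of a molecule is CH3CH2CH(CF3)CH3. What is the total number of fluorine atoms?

Atom tally by fragment:
  CH3 → C:1 H:3
  CH2 → C:1 H:2
  CH(CF3) → C:2 H:1 F:3
  CH3 → C:1 H:3
Element totals:
  C: 5
  H: 9
  F: 3

3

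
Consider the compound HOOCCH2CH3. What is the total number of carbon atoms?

3

Atom tally by fragment:
  HOOCCH2 → C:2 H:3 O:2
  CH3 → C:1 H:3
Element totals:
  C: 3
  H: 6
  O: 2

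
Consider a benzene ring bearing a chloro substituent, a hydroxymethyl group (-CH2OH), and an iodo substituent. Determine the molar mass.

268.48 g/mol

Atom tally by fragment:
  benzene ring core → C:6 H:6
  (− 3 ring H displaced by substituents)
  + Cl → Cl:1
  + CH2OH → C:1 H:3 O:1
  + I → I:1
Element totals:
  C: 7
  H: 6
  Cl: 1
  I: 1
  O: 1
Molecular formula: C7H6ClIO.
  M = 7(12.011) + 6(1.008) + 35.45 + 126.904 + 15.999
    = 84.077 + 6.048 + 35.450 + 126.904 + 15.999 = 268.478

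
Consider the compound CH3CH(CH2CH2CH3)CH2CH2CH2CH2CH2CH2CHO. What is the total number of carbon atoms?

12

Atom tally by fragment:
  CH3 → C:1 H:3
  CH(CH2CH2CH3) → C:4 H:8
  CH2 → C:1 H:2
  CH2 → C:1 H:2
  CH2 → C:1 H:2
  CH2 → C:1 H:2
  CH2 → C:1 H:2
  CH2CHO → C:2 H:3 O:1
Element totals:
  C: 12
  H: 24
  O: 1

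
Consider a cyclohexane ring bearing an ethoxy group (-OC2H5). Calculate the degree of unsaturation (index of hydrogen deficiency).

Atom tally by fragment:
  cyclohexane ring core → C:6 H:12
  (− 1 ring H displaced by substituents)
  + OC2H5 → C:2 H:5 O:1
Element totals:
  C: 8
  H: 16
  O: 1
Molecular formula: C8H16O.
DoU = (2C + 2 + N − H − X) / 2 = (2·8 + 2 + 0 − 16 − 0) / 2 = 1.

1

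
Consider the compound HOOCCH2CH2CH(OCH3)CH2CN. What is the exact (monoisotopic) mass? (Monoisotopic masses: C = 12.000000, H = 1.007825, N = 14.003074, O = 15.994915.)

Atom tally by fragment:
  HOOCCH2 → C:2 H:3 O:2
  CH2 → C:1 H:2
  CH(OCH3) → C:2 H:4 O:1
  CH2CN → C:2 H:2 N:1
Element totals:
  C: 7
  H: 11
  N: 1
  O: 3
Molecular formula: C7H11NO3.
  M = 7(12.0) + 11(1.007825) + 14.003074 + 3(15.994915)
    = 84.000000 + 11.086075 + 14.003074 + 47.984745 = 157.073894

157.0739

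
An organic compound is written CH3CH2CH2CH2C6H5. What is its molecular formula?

Element totals:
  C: 10
  H: 14

C10H14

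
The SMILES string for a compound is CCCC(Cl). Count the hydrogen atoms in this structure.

Atom tally by fragment:
  CH3 → C:1 H:3
  CH2 → C:1 H:2
  CH2 → C:1 H:2
  CH2Cl → C:1 H:2 Cl:1
Element totals:
  C: 4
  H: 9
  Cl: 1

9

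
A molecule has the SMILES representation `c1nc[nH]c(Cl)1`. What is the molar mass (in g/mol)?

102.52 g/mol

Atom tally by fragment:
  imidazole ring core → C:3 H:4 N:2
  (− 1 ring H displaced by substituents)
  + Cl → Cl:1
Element totals:
  C: 3
  H: 3
  Cl: 1
  N: 2
Molecular formula: C3H3ClN2.
  M = 3(12.011) + 3(1.008) + 35.45 + 2(14.007)
    = 36.033 + 3.024 + 35.450 + 28.014 = 102.521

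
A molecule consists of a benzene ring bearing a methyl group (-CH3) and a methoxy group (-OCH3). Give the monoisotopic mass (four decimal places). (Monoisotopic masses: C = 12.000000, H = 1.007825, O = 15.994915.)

Atom tally by fragment:
  benzene ring core → C:6 H:6
  (− 2 ring H displaced by substituents)
  + CH3 → C:1 H:3
  + OCH3 → C:1 H:3 O:1
Element totals:
  C: 8
  H: 10
  O: 1
Molecular formula: C8H10O.
  M = 8(12.0) + 10(1.007825) + 15.994915
    = 96.000000 + 10.078250 + 15.994915 = 122.073165

122.0732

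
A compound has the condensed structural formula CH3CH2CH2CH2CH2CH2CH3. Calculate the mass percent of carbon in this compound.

83.90%

Atom tally by fragment:
  CH3 → C:1 H:3
  CH2 → C:1 H:2
  CH2 → C:1 H:2
  CH2 → C:1 H:2
  CH2 → C:1 H:2
  CH2 → C:1 H:2
  CH3 → C:1 H:3
Element totals:
  C: 7
  H: 16
Molecular formula: C7H16.
Molar mass = 100.205 g/mol.
Mass from C: 7 × 12.011 = 84.077 g/mol.
%C = 84.077 / 100.205 × 100 = 83.90%.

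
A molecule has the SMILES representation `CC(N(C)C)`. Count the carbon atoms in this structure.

Atom tally by fragment:
  CH3 → C:1 H:3
  CH2N(CH3)2 → C:3 H:8 N:1
Element totals:
  C: 4
  H: 11
  N: 1

4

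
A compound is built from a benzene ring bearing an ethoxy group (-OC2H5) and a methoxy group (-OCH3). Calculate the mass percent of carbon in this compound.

Atom tally by fragment:
  benzene ring core → C:6 H:6
  (− 2 ring H displaced by substituents)
  + OC2H5 → C:2 H:5 O:1
  + OCH3 → C:1 H:3 O:1
Element totals:
  C: 9
  H: 12
  O: 2
Molecular formula: C9H12O2.
Molar mass = 152.193 g/mol.
Mass from C: 9 × 12.011 = 108.099 g/mol.
%C = 108.099 / 152.193 × 100 = 71.03%.

71.03%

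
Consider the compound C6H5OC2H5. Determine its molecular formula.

Atom tally by fragment:
  benzene ring core → C:6 H:6
  (− 1 ring H displaced by substituents)
  + OC2H5 → C:2 H:5 O:1
Element totals:
  C: 8
  H: 10
  O: 1

C8H10O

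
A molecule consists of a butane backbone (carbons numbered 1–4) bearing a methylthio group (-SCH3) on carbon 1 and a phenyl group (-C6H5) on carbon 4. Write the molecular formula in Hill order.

C11H16S

Atom tally by fragment:
  CH3SCH2 → C:2 H:5 S:1
  CH2 → C:1 H:2
  CH2 → C:1 H:2
  CH2C6H5 → C:7 H:7
Element totals:
  C: 11
  H: 16
  S: 1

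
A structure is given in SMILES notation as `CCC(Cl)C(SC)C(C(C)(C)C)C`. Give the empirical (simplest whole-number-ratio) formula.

C11H23ClS

Atom tally by fragment:
  CH3 → C:1 H:3
  CH2 → C:1 H:2
  CH(Cl) → C:1 H:1 Cl:1
  CH(SCH3) → C:2 H:4 S:1
  CH(C(CH3)3) → C:5 H:10
  CH3 → C:1 H:3
Element totals:
  C: 11
  H: 23
  Cl: 1
  S: 1
Molecular formula: C11H23ClS.
gcd of subscripts (11, 1, 23, 1) = 1, so the empirical formula equals the molecular formula.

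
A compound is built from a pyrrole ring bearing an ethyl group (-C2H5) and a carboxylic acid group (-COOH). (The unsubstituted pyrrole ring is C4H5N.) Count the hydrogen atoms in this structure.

Atom tally by fragment:
  pyrrole ring core → C:4 H:5 N:1
  (− 2 ring H displaced by substituents)
  + C2H5 → C:2 H:5
  + COOH → C:1 H:1 O:2
Element totals:
  C: 7
  H: 9
  N: 1
  O: 2

9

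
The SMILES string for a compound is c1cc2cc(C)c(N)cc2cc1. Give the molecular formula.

C11H11N

Atom tally by fragment:
  naphthalene ring system core → C:10 H:8
  (− 2 ring H displaced by substituents)
  + CH3 → C:1 H:3
  + NH2 → N:1 H:2
Element totals:
  C: 11
  H: 11
  N: 1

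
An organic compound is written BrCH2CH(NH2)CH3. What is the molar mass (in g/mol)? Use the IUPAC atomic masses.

Atom tally by fragment:
  BrCH2 → C:1 H:2 Br:1
  CH(NH2) → C:1 H:3 N:1
  CH3 → C:1 H:3
Element totals:
  C: 3
  H: 8
  Br: 1
  N: 1
Molecular formula: C3H8BrN.
  M = 3(12.011) + 8(1.008) + 79.904 + 14.007
    = 36.033 + 8.064 + 79.904 + 14.007 = 138.008

138.01 g/mol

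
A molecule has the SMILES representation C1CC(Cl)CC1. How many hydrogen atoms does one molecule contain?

Atom tally by fragment:
  cyclopentane ring core → C:5 H:10
  (− 1 ring H displaced by substituents)
  + Cl → Cl:1
Element totals:
  C: 5
  H: 9
  Cl: 1

9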